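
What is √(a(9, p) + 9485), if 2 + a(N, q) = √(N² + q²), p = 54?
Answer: √(9483 + 9*√37) ≈ 97.661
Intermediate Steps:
a(N, q) = -2 + √(N² + q²)
√(a(9, p) + 9485) = √((-2 + √(9² + 54²)) + 9485) = √((-2 + √(81 + 2916)) + 9485) = √((-2 + √2997) + 9485) = √((-2 + 9*√37) + 9485) = √(9483 + 9*√37)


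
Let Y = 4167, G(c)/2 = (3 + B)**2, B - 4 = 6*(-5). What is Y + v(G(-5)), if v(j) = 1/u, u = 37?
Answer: 154180/37 ≈ 4167.0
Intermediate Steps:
B = -26 (B = 4 + 6*(-5) = 4 - 30 = -26)
G(c) = 1058 (G(c) = 2*(3 - 26)**2 = 2*(-23)**2 = 2*529 = 1058)
v(j) = 1/37
Y + v(G(-5)) = 4167 + 1/37 = 154180/37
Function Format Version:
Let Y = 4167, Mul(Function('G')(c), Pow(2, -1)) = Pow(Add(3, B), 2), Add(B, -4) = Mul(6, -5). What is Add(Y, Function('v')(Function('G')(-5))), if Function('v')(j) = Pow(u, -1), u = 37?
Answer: Rational(154180, 37) ≈ 4167.0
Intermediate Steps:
B = -26 (B = Add(4, Mul(6, -5)) = Add(4, -30) = -26)
Function('G')(c) = 1058 (Function('G')(c) = Mul(2, Pow(Add(3, -26), 2)) = Mul(2, Pow(-23, 2)) = Mul(2, 529) = 1058)
Function('v')(j) = Rational(1, 37) (Function('v')(j) = Pow(37, -1) = Rational(1, 37))
Add(Y, Function('v')(Function('G')(-5))) = Add(4167, Rational(1, 37)) = Rational(154180, 37)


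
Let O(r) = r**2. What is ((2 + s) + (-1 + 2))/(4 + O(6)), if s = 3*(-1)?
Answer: 0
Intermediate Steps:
s = -3
((2 + s) + (-1 + 2))/(4 + O(6)) = ((2 - 3) + (-1 + 2))/(4 + 6**2) = (-1 + 1)/(4 + 36) = 0/40 = (1/40)*0 = 0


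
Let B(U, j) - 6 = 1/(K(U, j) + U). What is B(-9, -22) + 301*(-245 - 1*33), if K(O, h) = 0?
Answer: -753049/9 ≈ -83672.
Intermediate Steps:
B(U, j) = 6 + 1/U (B(U, j) = 6 + 1/(0 + U) = 6 + 1/U)
B(-9, -22) + 301*(-245 - 1*33) = (6 + 1/(-9)) + 301*(-245 - 1*33) = (6 - ⅑) + 301*(-245 - 33) = 53/9 + 301*(-278) = 53/9 - 83678 = -753049/9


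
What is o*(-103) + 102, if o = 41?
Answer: -4121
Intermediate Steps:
o*(-103) + 102 = 41*(-103) + 102 = -4223 + 102 = -4121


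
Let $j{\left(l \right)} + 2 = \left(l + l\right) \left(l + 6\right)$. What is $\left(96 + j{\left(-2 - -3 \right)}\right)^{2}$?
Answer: $11664$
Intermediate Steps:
$j{\left(l \right)} = -2 + 2 l \left(6 + l\right)$ ($j{\left(l \right)} = -2 + \left(l + l\right) \left(l + 6\right) = -2 + 2 l \left(6 + l\right)$)
$\left(96 + j{\left(-2 - -3 \right)}\right)^{2} = \left(96 + \left(-2 + 2 \left(-2 - -3\right)^{2} + 12 \left(-2 - -3\right)\right)\right)^{2} = \left(96 + \left(-2 + 2 \left(-2 + 3\right)^{2} + 12 \left(-2 + 3\right)\right)\right)^{2} = \left(96 + \left(-2 + 2 \cdot 1^{2} + 12 \cdot 1\right)\right)^{2} = \left(96 + \left(-2 + 2 \cdot 1 + 12\right)\right)^{2} = \left(96 + \left(-2 + 2 + 12\right)\right)^{2} = \left(96 + 12\right)^{2} = 108^{2} = 11664$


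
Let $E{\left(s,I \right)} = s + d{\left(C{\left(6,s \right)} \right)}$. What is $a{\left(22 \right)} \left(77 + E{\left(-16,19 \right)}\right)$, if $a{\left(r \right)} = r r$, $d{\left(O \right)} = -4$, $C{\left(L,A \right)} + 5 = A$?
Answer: $27588$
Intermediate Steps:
$C{\left(L,A \right)} = -5 + A$
$E{\left(s,I \right)} = -4 + s$ ($E{\left(s,I \right)} = s - 4 = -4 + s$)
$a{\left(r \right)} = r^{2}$
$a{\left(22 \right)} \left(77 + E{\left(-16,19 \right)}\right) = 22^{2} \left(77 - 20\right) = 484 \left(77 - 20\right) = 484 \cdot 57 = 27588$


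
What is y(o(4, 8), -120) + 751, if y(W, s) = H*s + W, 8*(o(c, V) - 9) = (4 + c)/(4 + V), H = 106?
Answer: -143519/12 ≈ -11960.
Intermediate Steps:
o(c, V) = 9 + (4 + c)/(8*(4 + V)) (o(c, V) = 9 + ((4 + c)/(4 + V))/8 = 9 + (4 + c)/(8*(4 + V)))
y(W, s) = W + 106*s (y(W, s) = 106*s + W = W + 106*s)
y(o(4, 8), -120) + 751 = ((292 + 4 + 72*8)/(8*(4 + 8)) + 106*(-120)) + 751 = ((1/8)*(292 + 4 + 576)/12 - 12720) + 751 = ((1/8)*(1/12)*872 - 12720) + 751 = (109/12 - 12720) + 751 = -152531/12 + 751 = -143519/12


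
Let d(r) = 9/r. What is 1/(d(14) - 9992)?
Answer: -14/139879 ≈ -0.00010009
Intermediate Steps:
1/(d(14) - 9992) = 1/(9/14 - 9992) = 1/(-139879/14) = -14/139879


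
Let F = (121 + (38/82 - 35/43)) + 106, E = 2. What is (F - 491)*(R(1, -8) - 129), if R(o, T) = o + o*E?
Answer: 58722300/1763 ≈ 33308.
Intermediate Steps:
R(o, T) = 3*o (R(o, T) = o + o*2 = o + 2*o = 3*o)
F = 399583/1763 (F = (121 + (38*(1/82) - 35*1/43)) + 106 = (121 + (19/41 - 35/43)) + 106 = (121 - 618/1763) + 106 = 212705/1763 + 106 = 399583/1763 ≈ 226.65)
(F - 491)*(R(1, -8) - 129) = (399583/1763 - 491)*(3*1 - 129) = -466050*(3 - 129)/1763 = -466050/1763*(-126) = 58722300/1763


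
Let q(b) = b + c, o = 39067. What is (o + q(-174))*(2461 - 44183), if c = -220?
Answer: -1613514906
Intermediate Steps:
q(b) = -220 + b (q(b) = b - 220 = -220 + b)
(o + q(-174))*(2461 - 44183) = (39067 + (-220 - 174))*(2461 - 44183) = (39067 - 394)*(-41722) = 38673*(-41722) = -1613514906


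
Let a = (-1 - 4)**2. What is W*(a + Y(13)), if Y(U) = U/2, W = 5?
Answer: 315/2 ≈ 157.50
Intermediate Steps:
a = 25 (a = (-5)**2 = 25)
Y(U) = U/2 (Y(U) = U*(1/2) = U/2)
W*(a + Y(13)) = 5*(25 + (1/2)*13) = 5*(25 + 13/2) = 5*(63/2) = 315/2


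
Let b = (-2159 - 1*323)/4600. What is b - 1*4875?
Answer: -11213741/2300 ≈ -4875.5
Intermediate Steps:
b = -1241/2300 (b = (-2159 - 323)*(1/4600) = -2482*1/4600 = -1241/2300 ≈ -0.53957)
b - 1*4875 = -1241/2300 - 1*4875 = -1241/2300 - 4875 = -11213741/2300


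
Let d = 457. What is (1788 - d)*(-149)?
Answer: -198319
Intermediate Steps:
(1788 - d)*(-149) = (1788 - 1*457)*(-149) = (1788 - 457)*(-149) = 1331*(-149) = -198319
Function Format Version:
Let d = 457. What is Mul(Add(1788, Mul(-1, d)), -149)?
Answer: -198319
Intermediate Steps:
Mul(Add(1788, Mul(-1, d)), -149) = Mul(Add(1788, Mul(-1, 457)), -149) = Mul(Add(1788, -457), -149) = Mul(1331, -149) = -198319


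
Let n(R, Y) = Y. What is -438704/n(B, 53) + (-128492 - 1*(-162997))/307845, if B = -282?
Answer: -27010200823/3263157 ≈ -8277.3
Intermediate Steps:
-438704/n(B, 53) + (-128492 - 1*(-162997))/307845 = -438704/53 + (-128492 - 1*(-162997))/307845 = -438704*1/53 + (-128492 + 162997)*(1/307845) = -438704/53 + 34505*(1/307845) = -438704/53 + 6901/61569 = -27010200823/3263157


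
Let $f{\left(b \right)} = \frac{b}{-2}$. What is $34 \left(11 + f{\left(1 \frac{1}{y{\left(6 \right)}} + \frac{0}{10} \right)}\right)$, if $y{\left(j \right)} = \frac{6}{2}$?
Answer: $\frac{1105}{3} \approx 368.33$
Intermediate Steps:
$y{\left(j \right)} = 3$ ($y{\left(j \right)} = 6 \cdot \frac{1}{2} = 3$)
$f{\left(b \right)} = - \frac{b}{2}$ ($f{\left(b \right)} = b \left(- \frac{1}{2}\right) = - \frac{b}{2}$)
$34 \left(11 + f{\left(1 \frac{1}{y{\left(6 \right)}} + \frac{0}{10} \right)}\right) = 34 \left(11 - \frac{1 \cdot \frac{1}{3} + \frac{0}{10}}{2}\right) = 34 \left(11 - \frac{1 \cdot \frac{1}{3} + 0 \cdot \frac{1}{10}}{2}\right) = 34 \left(11 - \frac{\frac{1}{3} + 0}{2}\right) = 34 \left(11 - \frac{1}{6}\right) = 34 \cdot \frac{65}{6} = \frac{1105}{3}$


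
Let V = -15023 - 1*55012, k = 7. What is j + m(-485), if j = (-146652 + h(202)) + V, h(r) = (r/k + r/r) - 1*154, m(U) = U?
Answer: -1521073/7 ≈ -2.1730e+5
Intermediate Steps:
h(r) = -153 + r/7 (h(r) = (r/7 + r/r) - 1*154 = (r*(⅐) + 1) - 154 = (r/7 + 1) - 154 = (1 + r/7) - 154 = -153 + r/7)
V = -70035 (V = -15023 - 55012 = -70035)
j = -1517678/7 (j = (-146652 + (-153 + (⅐)*202)) - 70035 = (-146652 + (-153 + 202/7)) - 70035 = (-146652 - 869/7) - 70035 = -1027433/7 - 70035 = -1517678/7 ≈ -2.1681e+5)
j + m(-485) = -1517678/7 - 485 = -1521073/7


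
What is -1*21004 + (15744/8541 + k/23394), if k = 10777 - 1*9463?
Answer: -233132829367/11100453 ≈ -21002.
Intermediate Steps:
k = 1314 (k = 10777 - 9463 = 1314)
-1*21004 + (15744/8541 + k/23394) = -1*21004 + (15744/8541 + 1314/23394) = -21004 + (15744*(1/8541) + 1314*(1/23394)) = -21004 + (5248/2847 + 219/3899) = -21004 + 21085445/11100453 = -233132829367/11100453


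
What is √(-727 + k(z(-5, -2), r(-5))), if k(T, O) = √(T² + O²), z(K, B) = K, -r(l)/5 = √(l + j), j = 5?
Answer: 19*I*√2 ≈ 26.87*I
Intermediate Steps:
r(l) = -5*√(5 + l) (r(l) = -5*√(l + 5) = -5*√(5 + l))
k(T, O) = √(O² + T²)
√(-727 + k(z(-5, -2), r(-5))) = √(-727 + √((-5*√(5 - 5))² + (-5)²)) = √(-727 + √((-5*√0)² + 25)) = √(-727 + √((-5*0)² + 25)) = √(-727 + √(0² + 25)) = √(-727 + √(0 + 25)) = √(-727 + √25) = √(-727 + 5) = √(-722) = 19*I*√2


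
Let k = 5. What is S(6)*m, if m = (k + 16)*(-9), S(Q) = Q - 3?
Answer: -567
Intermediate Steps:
S(Q) = -3 + Q
m = -189 (m = (5 + 16)*(-9) = 21*(-9) = -189)
S(6)*m = (-3 + 6)*(-189) = 3*(-189) = -567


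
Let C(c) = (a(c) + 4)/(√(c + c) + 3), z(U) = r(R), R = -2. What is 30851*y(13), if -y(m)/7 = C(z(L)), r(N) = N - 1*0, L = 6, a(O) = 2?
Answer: -3887226/13 + 2591484*I/13 ≈ -2.9902e+5 + 1.9935e+5*I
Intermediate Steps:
r(N) = N (r(N) = N + 0 = N)
z(U) = -2
C(c) = 6/(3 + √2*√c) (C(c) = (2 + 4)/(√(c + c) + 3) = 6/(√(2*c) + 3) = 6/(√2*√c + 3) = 6/(3 + √2*√c))
y(m) = -42*(3 - 2*I)/13 (y(m) = -42/(3 + √2*√(-2)) = -42/(3 + √2*(I*√2)) = -42/(3 + 2*I) = -42*(3 - 2*I)/13)
30851*y(13) = 30851*(-126/13 + 84*I/13) = -3887226/13 + 2591484*I/13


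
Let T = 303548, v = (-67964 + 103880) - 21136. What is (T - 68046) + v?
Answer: 250282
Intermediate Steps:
v = 14780 (v = 35916 - 21136 = 14780)
(T - 68046) + v = (303548 - 68046) + 14780 = 235502 + 14780 = 250282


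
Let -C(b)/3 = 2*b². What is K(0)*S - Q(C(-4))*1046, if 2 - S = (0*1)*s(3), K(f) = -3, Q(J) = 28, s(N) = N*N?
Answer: -29294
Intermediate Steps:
s(N) = N²
C(b) = -6*b²
S = 2 (S = 2 - 0*1*3² = 2 - 0*9 = 2 - 1*0 = 2 + 0 = 2)
K(0)*S - Q(C(-4))*1046 = -3*2 - 1*28*1046 = -6 - 28*1046 = -6 - 29288 = -29294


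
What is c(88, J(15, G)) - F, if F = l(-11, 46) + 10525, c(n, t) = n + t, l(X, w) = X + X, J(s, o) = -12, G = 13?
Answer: -10427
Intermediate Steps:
l(X, w) = 2*X
F = 10503 (F = 2*(-11) + 10525 = -22 + 10525 = 10503)
c(88, J(15, G)) - F = (88 - 12) - 1*10503 = 76 - 10503 = -10427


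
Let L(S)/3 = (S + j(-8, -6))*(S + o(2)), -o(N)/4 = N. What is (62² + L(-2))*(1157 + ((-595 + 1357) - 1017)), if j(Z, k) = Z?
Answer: 3737888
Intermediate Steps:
o(N) = -4*N
L(S) = 3*(-8 + S)² (L(S) = 3*((S - 8)*(S - 4*2)) = 3*((-8 + S)*(S - 8)) = 3*((-8 + S)*(-8 + S)) = 3*(-8 + S)²)
(62² + L(-2))*(1157 + ((-595 + 1357) - 1017)) = (62² + (192 - 48*(-2) + 3*(-2)²))*(1157 + ((-595 + 1357) - 1017)) = (3844 + (192 + 96 + 3*4))*(1157 + (762 - 1017)) = (3844 + (192 + 96 + 12))*(1157 - 255) = (3844 + 300)*902 = 4144*902 = 3737888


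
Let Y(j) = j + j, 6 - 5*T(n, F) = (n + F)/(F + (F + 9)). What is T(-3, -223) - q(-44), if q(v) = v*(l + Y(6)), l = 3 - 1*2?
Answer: 1252216/2185 ≈ 573.10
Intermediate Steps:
T(n, F) = 6/5 - (F + n)/(5*(9 + 2*F)) (T(n, F) = 6/5 - (n + F)/(5*(F + (F + 9))) = 6/5 - (F + n)/(5*(F + (9 + F))) = 6/5 - (F + n)/(5*(9 + 2*F)))
l = 1 (l = 3 - 2 = 1)
Y(j) = 2*j
q(v) = 13*v (q(v) = v*(1 + 2*6) = v*(1 + 12) = v*13 = 13*v)
T(-3, -223) - q(-44) = (54 - 1*(-3) + 11*(-223))/(5*(9 + 2*(-223))) - 13*(-44) = (54 + 3 - 2453)/(5*(9 - 446)) - 1*(-572) = (1/5)*(-2396)/(-437) + 572 = (1/5)*(-1/437)*(-2396) + 572 = 2396/2185 + 572 = 1252216/2185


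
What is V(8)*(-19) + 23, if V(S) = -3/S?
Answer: 241/8 ≈ 30.125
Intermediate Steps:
V(8)*(-19) + 23 = -3/8*(-19) + 23 = 57/8 + 23 = 241/8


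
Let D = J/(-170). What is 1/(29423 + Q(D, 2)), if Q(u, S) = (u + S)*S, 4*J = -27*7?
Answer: 340/10005369 ≈ 3.3982e-5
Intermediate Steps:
J = -189/4 (J = (-27*7)/4 = (1/4)*(-189) = -189/4 ≈ -47.250)
D = 189/680 (D = -189/4/(-170) = -189/4*(-1/170) = 189/680 ≈ 0.27794)
Q(u, S) = S*(S + u) (Q(u, S) = (S + u)*S = S*(S + u))
1/(29423 + Q(D, 2)) = 1/(29423 + 2*(2 + 189/680)) = 1/(29423 + 2*(1549/680)) = 1/(29423 + 1549/340) = 1/(10005369/340) = 340/10005369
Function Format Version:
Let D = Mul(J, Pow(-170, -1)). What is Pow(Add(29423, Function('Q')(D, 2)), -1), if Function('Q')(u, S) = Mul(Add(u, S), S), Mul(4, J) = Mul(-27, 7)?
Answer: Rational(340, 10005369) ≈ 3.3982e-5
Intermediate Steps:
J = Rational(-189, 4) (J = Mul(Rational(1, 4), Mul(-27, 7)) = Mul(Rational(1, 4), -189) = Rational(-189, 4) ≈ -47.250)
D = Rational(189, 680) (D = Mul(Rational(-189, 4), Pow(-170, -1)) = Mul(Rational(-189, 4), Rational(-1, 170)) = Rational(189, 680) ≈ 0.27794)
Function('Q')(u, S) = Mul(S, Add(S, u)) (Function('Q')(u, S) = Mul(Add(S, u), S) = Mul(S, Add(S, u)))
Pow(Add(29423, Function('Q')(D, 2)), -1) = Pow(Add(29423, Mul(2, Add(2, Rational(189, 680)))), -1) = Pow(Add(29423, Mul(2, Rational(1549, 680))), -1) = Pow(Add(29423, Rational(1549, 340)), -1) = Pow(Rational(10005369, 340), -1) = Rational(340, 10005369)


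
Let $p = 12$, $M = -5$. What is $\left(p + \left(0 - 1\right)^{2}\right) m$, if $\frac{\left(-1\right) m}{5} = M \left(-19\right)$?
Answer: $-6175$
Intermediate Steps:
$m = -475$ ($m = - 5 \left(\left(-5\right) \left(-19\right)\right) = \left(-5\right) 95 = -475$)
$\left(p + \left(0 - 1\right)^{2}\right) m = \left(12 + \left(0 - 1\right)^{2}\right) \left(-475\right) = \left(12 + \left(-1\right)^{2}\right) \left(-475\right) = \left(12 + 1\right) \left(-475\right) = 13 \left(-475\right) = -6175$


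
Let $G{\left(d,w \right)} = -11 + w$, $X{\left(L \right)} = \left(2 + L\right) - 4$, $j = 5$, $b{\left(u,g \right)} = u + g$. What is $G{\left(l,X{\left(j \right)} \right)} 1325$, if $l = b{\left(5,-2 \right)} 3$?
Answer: $-10600$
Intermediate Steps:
$b{\left(u,g \right)} = g + u$
$X{\left(L \right)} = -2 + L$
$l = 9$ ($l = \left(-2 + 5\right) 3 = 3 \cdot 3 = 9$)
$G{\left(l,X{\left(j \right)} \right)} 1325 = \left(-11 + \left(-2 + 5\right)\right) 1325 = \left(-11 + 3\right) 1325 = \left(-8\right) 1325 = -10600$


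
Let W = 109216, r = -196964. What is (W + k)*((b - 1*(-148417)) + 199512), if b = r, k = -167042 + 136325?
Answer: 11850601535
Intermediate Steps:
k = -30717
b = -196964
(W + k)*((b - 1*(-148417)) + 199512) = (109216 - 30717)*((-196964 - 1*(-148417)) + 199512) = 78499*((-196964 + 148417) + 199512) = 78499*(-48547 + 199512) = 78499*150965 = 11850601535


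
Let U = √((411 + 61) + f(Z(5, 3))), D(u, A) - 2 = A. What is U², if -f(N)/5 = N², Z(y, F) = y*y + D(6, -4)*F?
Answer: -1333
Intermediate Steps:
D(u, A) = 2 + A
Z(y, F) = y² - 2*F (Z(y, F) = y*y + (2 - 4)*F = y² - 2*F)
f(N) = -5*N²
U = I*√1333 (U = √((411 + 61) - 5*(5² - 2*3)²) = √(472 - 5*(25 - 6)²) = √(472 - 5*19²) = √(472 - 5*361) = √(472 - 1805) = √(-1333) = I*√1333 ≈ 36.51*I)
U² = (I*√1333)² = -1333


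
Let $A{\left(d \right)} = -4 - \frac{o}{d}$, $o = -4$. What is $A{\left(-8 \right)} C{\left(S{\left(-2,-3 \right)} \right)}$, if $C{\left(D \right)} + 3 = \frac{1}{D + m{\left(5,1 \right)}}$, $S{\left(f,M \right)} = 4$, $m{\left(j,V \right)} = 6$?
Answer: $\frac{261}{20} \approx 13.05$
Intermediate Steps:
$A{\left(d \right)} = -4 + \frac{4}{d}$ ($A{\left(d \right)} = -4 - - \frac{4}{d} = -4 + \frac{4}{d}$)
$C{\left(D \right)} = -3 + \frac{1}{6 + D}$ ($C{\left(D \right)} = -3 + \frac{1}{D + 6} = -3 + \frac{1}{6 + D}$)
$A{\left(-8 \right)} C{\left(S{\left(-2,-3 \right)} \right)} = \left(-4 + \frac{4}{-8}\right) \frac{-17 - 12}{6 + 4} = \left(-4 + 4 \left(- \frac{1}{8}\right)\right) \frac{-17 - 12}{10} = \left(-4 - \frac{1}{2}\right) \frac{1}{10} \left(-29\right) = \left(- \frac{9}{2}\right) \left(- \frac{29}{10}\right) = \frac{261}{20}$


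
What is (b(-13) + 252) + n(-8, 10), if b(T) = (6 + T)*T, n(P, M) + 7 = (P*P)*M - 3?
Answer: 973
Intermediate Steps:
n(P, M) = -10 + M*P² (n(P, M) = -7 + ((P*P)*M - 3) = -7 + (P²*M - 3) = -7 + (M*P² - 3) = -7 + (-3 + M*P²) = -10 + M*P²)
b(T) = T*(6 + T)
(b(-13) + 252) + n(-8, 10) = (-13*(6 - 13) + 252) + (-10 + 10*(-8)²) = (-13*(-7) + 252) + (-10 + 10*64) = (91 + 252) + (-10 + 640) = 343 + 630 = 973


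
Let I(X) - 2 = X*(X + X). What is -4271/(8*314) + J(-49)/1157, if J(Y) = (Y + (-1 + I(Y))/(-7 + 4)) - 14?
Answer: -701655/223568 ≈ -3.1384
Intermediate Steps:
I(X) = 2 + 2*X² (I(X) = 2 + X*(X + X) = 2 + X*(2*X) = 2 + 2*X²)
J(Y) = -43/3 + Y - 2*Y²/3 (J(Y) = (Y + (-1 + (2 + 2*Y²))/(-7 + 4)) - 14 = (Y + (1 + 2*Y²)/(-3)) - 14 = (Y + (1 + 2*Y²)*(-⅓)) - 14 = (Y + (-⅓ - 2*Y²/3)) - 14 = (-⅓ + Y - 2*Y²/3) - 14 = -43/3 + Y - 2*Y²/3)
-4271/(8*314) + J(-49)/1157 = -4271/(8*314) + (-43/3 - 49 - ⅔*(-49)²)/1157 = -4271/2512 + (-43/3 - 49 - ⅔*2401)*(1/1157) = -4271*1/2512 + (-43/3 - 49 - 4802/3)*(1/1157) = -4271/2512 - 1664*1/1157 = -4271/2512 - 128/89 = -701655/223568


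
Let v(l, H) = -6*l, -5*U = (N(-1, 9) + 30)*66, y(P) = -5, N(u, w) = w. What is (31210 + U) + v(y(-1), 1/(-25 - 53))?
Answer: 153626/5 ≈ 30725.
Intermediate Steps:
U = -2574/5 (U = -(9 + 30)*66/5 = -39*66/5 = -⅕*2574 = -2574/5 ≈ -514.80)
(31210 + U) + v(y(-1), 1/(-25 - 53)) = (31210 - 2574/5) - 6*(-5) = 153476/5 + 30 = 153626/5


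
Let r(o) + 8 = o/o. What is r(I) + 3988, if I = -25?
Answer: 3981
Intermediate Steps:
r(o) = -7 (r(o) = -8 + o/o = -8 + 1 = -7)
r(I) + 3988 = -7 + 3988 = 3981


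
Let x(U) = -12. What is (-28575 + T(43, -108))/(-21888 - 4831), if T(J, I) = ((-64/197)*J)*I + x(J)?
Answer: 5334423/5263643 ≈ 1.0134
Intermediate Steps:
T(J, I) = -12 - 64*I*J/197 (T(J, I) = ((-64/197)*J)*I - 12 = ((-64*1/197)*J)*I - 12 = (-64*J/197)*I - 12 = -64*I*J/197 - 12 = -12 - 64*I*J/197)
(-28575 + T(43, -108))/(-21888 - 4831) = (-28575 + (-12 - 64/197*(-108)*43))/(-21888 - 4831) = (-28575 + (-12 + 297216/197))/(-26719) = (-28575 + 294852/197)*(-1/26719) = -5334423/197*(-1/26719) = 5334423/5263643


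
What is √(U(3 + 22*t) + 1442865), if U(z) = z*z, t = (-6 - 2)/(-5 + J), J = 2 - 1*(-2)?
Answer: √1474906 ≈ 1214.5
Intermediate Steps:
J = 4 (J = 2 + 2 = 4)
t = 8 (t = (-6 - 2)/(-5 + 4) = -8/(-1) = -8*(-1) = 8)
U(z) = z²
√(U(3 + 22*t) + 1442865) = √((3 + 22*8)² + 1442865) = √((3 + 176)² + 1442865) = √(179² + 1442865) = √(32041 + 1442865) = √1474906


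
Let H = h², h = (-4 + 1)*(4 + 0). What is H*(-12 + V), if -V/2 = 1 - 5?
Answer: -576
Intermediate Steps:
h = -12 (h = -3*4 = -12)
V = 8 (V = -2*(1 - 5) = -2*(-4) = 8)
H = 144 (H = (-12)² = 144)
H*(-12 + V) = 144*(-12 + 8) = 144*(-4) = -576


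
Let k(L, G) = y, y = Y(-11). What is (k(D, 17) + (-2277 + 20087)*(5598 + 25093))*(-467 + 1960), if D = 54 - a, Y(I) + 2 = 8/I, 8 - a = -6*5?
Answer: 8976921953540/11 ≈ 8.1608e+11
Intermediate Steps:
a = 38 (a = 8 - (-6)*5 = 8 - 1*(-30) = 8 + 30 = 38)
Y(I) = -2 + 8/I
D = 16 (D = 54 - 1*38 = 54 - 38 = 16)
y = -30/11 (y = -2 + 8/(-11) = -2 + 8*(-1/11) = -2 - 8/11 = -30/11 ≈ -2.7273)
k(L, G) = -30/11
(k(D, 17) + (-2277 + 20087)*(5598 + 25093))*(-467 + 1960) = (-30/11 + (-2277 + 20087)*(5598 + 25093))*(-467 + 1960) = (-30/11 + 17810*30691)*1493 = (-30/11 + 546606710)*1493 = (6012673780/11)*1493 = 8976921953540/11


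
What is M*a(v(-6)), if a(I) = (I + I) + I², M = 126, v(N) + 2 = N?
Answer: 6048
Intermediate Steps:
v(N) = -2 + N
a(I) = I² + 2*I (a(I) = 2*I + I² = I² + 2*I)
M*a(v(-6)) = 126*((-2 - 6)*(2 + (-2 - 6))) = 126*(-8*(2 - 8)) = 126*(-8*(-6)) = 126*48 = 6048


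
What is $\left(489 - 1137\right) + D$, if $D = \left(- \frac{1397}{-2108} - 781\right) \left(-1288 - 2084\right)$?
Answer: $\frac{1386352197}{527} \approx 2.6306 \cdot 10^{6}$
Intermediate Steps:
$D = \frac{1386693693}{527}$ ($D = \left(\left(-1397\right) \left(- \frac{1}{2108}\right) - 781\right) \left(-3372\right) = \left(\frac{1397}{2108} - 781\right) \left(-3372\right) = \left(- \frac{1644951}{2108}\right) \left(-3372\right) = \frac{1386693693}{527} \approx 2.6313 \cdot 10^{6}$)
$\left(489 - 1137\right) + D = \left(489 - 1137\right) + \frac{1386693693}{527} = -648 + \frac{1386693693}{527} = \frac{1386352197}{527}$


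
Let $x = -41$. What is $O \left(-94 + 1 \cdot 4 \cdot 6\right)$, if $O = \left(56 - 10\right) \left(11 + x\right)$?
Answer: $96600$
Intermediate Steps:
$O = -1380$ ($O = \left(56 - 10\right) \left(11 - 41\right) = 46 \left(-30\right) = -1380$)
$O \left(-94 + 1 \cdot 4 \cdot 6\right) = - 1380 \left(-94 + 1 \cdot 4 \cdot 6\right) = - 1380 \left(-94 + 4 \cdot 6\right) = - 1380 \left(-94 + 24\right) = \left(-1380\right) \left(-70\right) = 96600$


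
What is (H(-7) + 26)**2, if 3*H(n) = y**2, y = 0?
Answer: 676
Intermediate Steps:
H(n) = 0 (H(n) = (1/3)*0**2 = (1/3)*0 = 0)
(H(-7) + 26)**2 = (0 + 26)**2 = 26**2 = 676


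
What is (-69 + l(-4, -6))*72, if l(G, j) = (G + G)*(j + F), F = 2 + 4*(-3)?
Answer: 4248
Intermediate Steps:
F = -10 (F = 2 - 12 = -10)
l(G, j) = 2*G*(-10 + j) (l(G, j) = (G + G)*(j - 10) = (2*G)*(-10 + j) = 2*G*(-10 + j))
(-69 + l(-4, -6))*72 = (-69 + 2*(-4)*(-10 - 6))*72 = (-69 + 2*(-4)*(-16))*72 = (-69 + 128)*72 = 59*72 = 4248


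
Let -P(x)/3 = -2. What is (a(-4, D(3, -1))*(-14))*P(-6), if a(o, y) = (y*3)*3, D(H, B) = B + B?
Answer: 1512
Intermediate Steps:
P(x) = 6 (P(x) = -3*(-2) = 6)
D(H, B) = 2*B
a(o, y) = 9*y (a(o, y) = (3*y)*3 = 9*y)
(a(-4, D(3, -1))*(-14))*P(-6) = ((9*(2*(-1)))*(-14))*6 = ((9*(-2))*(-14))*6 = -18*(-14)*6 = 252*6 = 1512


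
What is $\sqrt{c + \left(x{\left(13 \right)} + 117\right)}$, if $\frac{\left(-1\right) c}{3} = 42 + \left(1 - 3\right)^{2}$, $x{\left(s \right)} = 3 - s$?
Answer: $i \sqrt{31} \approx 5.5678 i$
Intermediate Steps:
$c = -138$ ($c = - 3 \left(42 + \left(1 - 3\right)^{2}\right) = - 3 \left(42 + \left(-2\right)^{2}\right) = - 3 \left(42 + 4\right) = \left(-3\right) 46 = -138$)
$\sqrt{c + \left(x{\left(13 \right)} + 117\right)} = \sqrt{-138 + \left(\left(3 - 13\right) + 117\right)} = \sqrt{-138 + \left(-10 + 117\right)} = \sqrt{-138 + 107} = \sqrt{-31} = i \sqrt{31}$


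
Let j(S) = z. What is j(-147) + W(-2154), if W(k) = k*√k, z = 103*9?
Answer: 927 - 2154*I*√2154 ≈ 927.0 - 99970.0*I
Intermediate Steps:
z = 927
j(S) = 927
W(k) = k^(3/2)
j(-147) + W(-2154) = 927 + (-2154)^(3/2) = 927 - 2154*I*√2154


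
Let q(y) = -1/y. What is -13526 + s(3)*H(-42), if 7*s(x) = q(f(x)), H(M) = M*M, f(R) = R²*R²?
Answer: -121762/9 ≈ -13529.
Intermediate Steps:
f(R) = R⁴
H(M) = M²
s(x) = -1/(7*x⁴) (s(x) = (-1/(x⁴))/7 = (-1/x⁴)/7 = -1/(7*x⁴))
-13526 + s(3)*H(-42) = -13526 - ⅐/3⁴*(-42)² = -13526 - ⅐*1/81*1764 = -13526 - 1/567*1764 = -13526 - 28/9 = -121762/9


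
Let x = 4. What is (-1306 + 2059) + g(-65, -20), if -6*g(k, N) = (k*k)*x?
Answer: -6191/3 ≈ -2063.7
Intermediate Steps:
g(k, N) = -2*k**2/3 (g(k, N) = -k*k*4/6 = -k**2*4/6 = -2*k**2/3)
(-1306 + 2059) + g(-65, -20) = (-1306 + 2059) - 2/3*(-65)**2 = 753 - 2/3*4225 = 753 - 8450/3 = -6191/3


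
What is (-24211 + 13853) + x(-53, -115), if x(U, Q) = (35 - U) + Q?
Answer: -10385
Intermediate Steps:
x(U, Q) = 35 + Q - U
(-24211 + 13853) + x(-53, -115) = (-24211 + 13853) + (35 - 115 - 1*(-53)) = -10358 + (35 - 115 + 53) = -10358 - 27 = -10385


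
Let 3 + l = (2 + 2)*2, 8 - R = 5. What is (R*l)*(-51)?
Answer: -765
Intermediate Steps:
R = 3 (R = 8 - 1*5 = 8 - 5 = 3)
l = 5 (l = -3 + (2 + 2)*2 = -3 + 4*2 = -3 + 8 = 5)
(R*l)*(-51) = (3*5)*(-51) = 15*(-51) = -765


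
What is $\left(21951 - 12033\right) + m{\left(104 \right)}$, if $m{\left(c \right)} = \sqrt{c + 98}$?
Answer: $9918 + \sqrt{202} \approx 9932.2$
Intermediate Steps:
$m{\left(c \right)} = \sqrt{98 + c}$
$\left(21951 - 12033\right) + m{\left(104 \right)} = \left(21951 - 12033\right) + \sqrt{98 + 104} = \left(21951 - 12033\right) + \sqrt{202} = 9918 + \sqrt{202}$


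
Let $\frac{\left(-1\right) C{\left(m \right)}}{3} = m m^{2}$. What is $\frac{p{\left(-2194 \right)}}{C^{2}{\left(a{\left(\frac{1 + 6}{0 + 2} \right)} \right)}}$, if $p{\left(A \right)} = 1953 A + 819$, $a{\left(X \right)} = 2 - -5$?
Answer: $- \frac{68001}{16807} \approx -4.046$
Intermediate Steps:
$a{\left(X \right)} = 7$ ($a{\left(X \right)} = 2 + 5 = 7$)
$p{\left(A \right)} = 819 + 1953 A$
$C{\left(m \right)} = - 3 m^{3}$ ($C{\left(m \right)} = - 3 m m^{2} = - 3 m^{3}$)
$\frac{p{\left(-2194 \right)}}{C^{2}{\left(a{\left(\frac{1 + 6}{0 + 2} \right)} \right)}} = \frac{819 + 1953 \left(-2194\right)}{\left(- 3 \cdot 7^{3}\right)^{2}} = \frac{819 - 4284882}{\left(\left(-3\right) 343\right)^{2}} = - \frac{4284063}{\left(-1029\right)^{2}} = - \frac{4284063}{1058841} = \left(-4284063\right) \frac{1}{1058841} = - \frac{68001}{16807}$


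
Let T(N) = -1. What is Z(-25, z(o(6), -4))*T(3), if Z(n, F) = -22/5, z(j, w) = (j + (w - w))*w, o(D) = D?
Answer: 22/5 ≈ 4.4000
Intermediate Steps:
z(j, w) = j*w (z(j, w) = (j + 0)*w = j*w)
Z(n, F) = -22/5 (Z(n, F) = -22*⅕ = -22/5)
Z(-25, z(o(6), -4))*T(3) = -22/5*(-1) = 22/5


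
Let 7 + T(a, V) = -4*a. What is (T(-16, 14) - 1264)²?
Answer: 1456849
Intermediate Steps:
T(a, V) = -7 - 4*a
(T(-16, 14) - 1264)² = ((-7 - 4*(-16)) - 1264)² = ((-7 + 64) - 1264)² = (57 - 1264)² = (-1207)² = 1456849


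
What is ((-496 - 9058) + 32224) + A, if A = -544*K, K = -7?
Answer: 26478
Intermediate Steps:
A = 3808 (A = -544*(-7) = 3808)
((-496 - 9058) + 32224) + A = ((-496 - 9058) + 32224) + 3808 = (-9554 + 32224) + 3808 = 22670 + 3808 = 26478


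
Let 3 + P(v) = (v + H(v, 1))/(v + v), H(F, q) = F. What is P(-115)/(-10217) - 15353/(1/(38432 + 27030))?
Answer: -10268474124660/10217 ≈ -1.0050e+9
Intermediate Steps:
P(v) = -2 (P(v) = -3 + (v + v)/(v + v) = -3 + (2*v)/((2*v)) = -3 + (2*v)*(1/(2*v)) = -3 + 1 = -2)
P(-115)/(-10217) - 15353/(1/(38432 + 27030)) = -2/(-10217) - 15353/(1/(38432 + 27030)) = -2*(-1/10217) - 15353/(1/65462) = 2/10217 - 15353/1/65462 = 2/10217 - 15353*65462 = 2/10217 - 1005038086 = -10268474124660/10217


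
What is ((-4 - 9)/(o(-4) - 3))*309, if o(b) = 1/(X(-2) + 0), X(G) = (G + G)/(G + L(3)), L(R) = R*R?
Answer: 16068/19 ≈ 845.68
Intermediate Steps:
L(R) = R**2
X(G) = 2*G/(9 + G) (X(G) = (G + G)/(G + 3**2) = (2*G)/(G + 9) = (2*G)/(9 + G) = 2*G/(9 + G))
o(b) = -7/4 (o(b) = 1/(2*(-2)/(9 - 2) + 0) = 1/(2*(-2)/7 + 0) = 1/(2*(-2)*(1/7) + 0) = 1/(-4/7 + 0) = 1/(-4/7) = -7/4)
((-4 - 9)/(o(-4) - 3))*309 = ((-4 - 9)/(-7/4 - 3))*309 = -13/(-19/4)*309 = -13*(-4/19)*309 = (52/19)*309 = 16068/19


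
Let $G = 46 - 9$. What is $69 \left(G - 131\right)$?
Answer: $-6486$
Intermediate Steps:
$G = 37$ ($G = 46 - 9 = 37$)
$69 \left(G - 131\right) = 69 \left(37 - 131\right) = 69 \left(-94\right) = -6486$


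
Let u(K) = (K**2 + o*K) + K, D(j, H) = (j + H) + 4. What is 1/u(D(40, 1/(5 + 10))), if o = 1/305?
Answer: 13725/27258979 ≈ 0.00050350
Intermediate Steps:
D(j, H) = 4 + H + j (D(j, H) = (H + j) + 4 = 4 + H + j)
o = 1/305 ≈ 0.0032787
u(K) = K**2 + 306*K/305 (u(K) = (K**2 + K/305) + K = K**2 + 306*K/305)
1/u(D(40, 1/(5 + 10))) = 1/((4 + 1/(5 + 10) + 40)*(306 + 305*(4 + 1/(5 + 10) + 40))/305) = 1/((4 + 1/15 + 40)*(306 + 305*(4 + 1/15 + 40))/305) = 1/((1/305)*(661/15)*(306 + 305*(661/15))) = 1/((1/305)*(661/15)*(306 + 40321/3)) = 1/((1/305)*(661/15)*(41239/3)) = 1/(27258979/13725) = 13725/27258979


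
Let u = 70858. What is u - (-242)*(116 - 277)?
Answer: 31896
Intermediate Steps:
u - (-242)*(116 - 277) = 70858 - (-242)*(116 - 277) = 70858 - (-242)*(-161) = 70858 - 1*38962 = 70858 - 38962 = 31896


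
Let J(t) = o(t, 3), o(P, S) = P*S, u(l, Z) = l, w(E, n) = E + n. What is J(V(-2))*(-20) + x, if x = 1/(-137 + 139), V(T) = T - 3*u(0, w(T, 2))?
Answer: 241/2 ≈ 120.50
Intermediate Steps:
V(T) = T (V(T) = T - 3*0 = T + 0 = T)
J(t) = 3*t (J(t) = t*3 = 3*t)
x = ½ (x = 1/2 = ½ ≈ 0.50000)
J(V(-2))*(-20) + x = (3*(-2))*(-20) + ½ = -6*(-20) + ½ = 120 + ½ = 241/2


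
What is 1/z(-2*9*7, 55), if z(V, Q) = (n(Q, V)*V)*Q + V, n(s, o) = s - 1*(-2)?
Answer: -1/395136 ≈ -2.5308e-6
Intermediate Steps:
n(s, o) = 2 + s (n(s, o) = s + 2 = 2 + s)
z(V, Q) = V + Q*V*(2 + Q) (z(V, Q) = ((2 + Q)*V)*Q + V = (V*(2 + Q))*Q + V = Q*V*(2 + Q) + V = V + Q*V*(2 + Q))
1/z(-2*9*7, 55) = 1/((-2*9*7)*(1 + 55*(2 + 55))) = 1/((-18*7)*(1 + 55*57)) = 1/(-126*(1 + 3135)) = 1/(-126*3136) = 1/(-395136) = -1/395136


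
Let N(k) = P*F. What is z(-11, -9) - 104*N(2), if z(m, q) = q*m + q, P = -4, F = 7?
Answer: 3002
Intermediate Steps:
z(m, q) = q + m*q (z(m, q) = m*q + q = q + m*q)
N(k) = -28 (N(k) = -4*7 = -28)
z(-11, -9) - 104*N(2) = -9*(1 - 11) - 104*(-28) = -9*(-10) + 2912 = 90 + 2912 = 3002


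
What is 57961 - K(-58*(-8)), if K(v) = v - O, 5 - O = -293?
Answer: 57795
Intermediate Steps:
O = 298 (O = 5 - 1*(-293) = 5 + 293 = 298)
K(v) = -298 + v (K(v) = v - 1*298 = v - 298 = -298 + v)
57961 - K(-58*(-8)) = 57961 - (-298 - 58*(-8)) = 57961 - (-298 + 464) = 57961 - 1*166 = 57961 - 166 = 57795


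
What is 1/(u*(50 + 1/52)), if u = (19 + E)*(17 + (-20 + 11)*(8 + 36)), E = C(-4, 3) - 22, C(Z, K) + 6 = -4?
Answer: 4/985779 ≈ 4.0577e-6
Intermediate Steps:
C(Z, K) = -10 (C(Z, K) = -6 - 4 = -10)
E = -32 (E = -10 - 22 = -32)
u = 4927 (u = (19 - 32)*(17 + (-20 + 11)*(8 + 36)) = -13*(17 - 9*44) = -13*(17 - 396) = -13*(-379) = 4927)
1/(u*(50 + 1/52)) = 1/(4927*(50 + 1/52)) = 1/(4927*(2601/52)) = 1/(985779/4) = 4/985779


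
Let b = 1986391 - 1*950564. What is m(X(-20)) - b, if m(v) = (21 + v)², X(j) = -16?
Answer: -1035802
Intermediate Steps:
b = 1035827 (b = 1986391 - 950564 = 1035827)
m(X(-20)) - b = (21 - 16)² - 1*1035827 = 5² - 1035827 = 25 - 1035827 = -1035802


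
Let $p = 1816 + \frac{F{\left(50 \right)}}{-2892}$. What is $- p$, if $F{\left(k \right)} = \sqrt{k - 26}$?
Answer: $-1816 + \frac{\sqrt{6}}{1446} \approx -1816.0$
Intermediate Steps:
$F{\left(k \right)} = \sqrt{-26 + k}$
$p = 1816 - \frac{\sqrt{6}}{1446}$ ($p = 1816 + \frac{\sqrt{-26 + 50}}{-2892} = 1816 + \sqrt{24} \left(- \frac{1}{2892}\right) = 1816 + 2 \sqrt{6} \left(- \frac{1}{2892}\right) = 1816 - \frac{\sqrt{6}}{1446} \approx 1816.0$)
$- p = - (1816 - \frac{\sqrt{6}}{1446}) = -1816 + \frac{\sqrt{6}}{1446}$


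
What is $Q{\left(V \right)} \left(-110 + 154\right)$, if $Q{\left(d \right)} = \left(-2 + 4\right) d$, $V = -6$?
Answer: $-528$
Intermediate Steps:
$Q{\left(d \right)} = 2 d$
$Q{\left(V \right)} \left(-110 + 154\right) = 2 \left(-6\right) \left(-110 + 154\right) = \left(-12\right) 44 = -528$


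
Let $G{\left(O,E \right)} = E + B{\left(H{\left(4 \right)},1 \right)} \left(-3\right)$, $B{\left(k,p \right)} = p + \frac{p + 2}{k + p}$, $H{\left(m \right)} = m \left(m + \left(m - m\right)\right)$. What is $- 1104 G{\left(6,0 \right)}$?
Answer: $\frac{66240}{17} \approx 3896.5$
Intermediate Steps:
$H{\left(m \right)} = m^{2}$ ($H{\left(m \right)} = m \left(m + 0\right) = m m = m^{2}$)
$B{\left(k,p \right)} = p + \frac{2 + p}{k + p}$
$G{\left(O,E \right)} = - \frac{60}{17} + E$ ($G{\left(O,E \right)} = E + \frac{2 + 1 + 1^{2} + 4^{2} \cdot 1}{4^{2} + 1} \left(-3\right) = E + \frac{2 + 1 + 1 + 16 \cdot 1}{16 + 1} \left(-3\right) = E + \frac{2 + 1 + 1 + 16}{17} \left(-3\right) = E + \frac{1}{17} \cdot 20 \left(-3\right) = E + \frac{20}{17} \left(-3\right) = E - \frac{60}{17} = - \frac{60}{17} + E$)
$- 1104 G{\left(6,0 \right)} = - 1104 \left(- \frac{60}{17} + 0\right) = \left(-1104\right) \left(- \frac{60}{17}\right) = \frac{66240}{17}$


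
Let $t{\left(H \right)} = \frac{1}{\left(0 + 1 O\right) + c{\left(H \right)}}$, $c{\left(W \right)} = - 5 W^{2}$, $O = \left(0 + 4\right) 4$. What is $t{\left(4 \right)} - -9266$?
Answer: $\frac{593023}{64} \approx 9266.0$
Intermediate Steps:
$O = 16$ ($O = 4 \cdot 4 = 16$)
$t{\left(H \right)} = \frac{1}{16 - 5 H^{2}}$ ($t{\left(H \right)} = \frac{1}{\left(0 + 1 \cdot 16\right) - 5 H^{2}} = \frac{1}{\left(0 + 16\right) - 5 H^{2}} = \frac{1}{16 - 5 H^{2}}$)
$t{\left(4 \right)} - -9266 = - \frac{1}{-16 + 5 \cdot 4^{2}} - -9266 = - \frac{1}{-16 + 5 \cdot 16} + 9266 = - \frac{1}{-16 + 80} + 9266 = - \frac{1}{64} + 9266 = \frac{593023}{64}$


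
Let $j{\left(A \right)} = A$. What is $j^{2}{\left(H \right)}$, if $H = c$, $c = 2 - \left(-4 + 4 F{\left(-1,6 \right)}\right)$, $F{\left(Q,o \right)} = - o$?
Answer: $900$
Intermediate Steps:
$c = 30$ ($c = 2 - \left(-4 + 4 \left(\left(-1\right) 6\right)\right) = 2 - \left(-4 + 4 \left(-6\right)\right) = 2 - \left(-4 - 24\right) = 2 - -28 = 2 + 28 = 30$)
$H = 30$
$j^{2}{\left(H \right)} = 30^{2} = 900$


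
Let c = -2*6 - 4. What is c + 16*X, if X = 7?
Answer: 96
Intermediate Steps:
c = -16 (c = -12 - 4 = -16)
c + 16*X = -16 + 16*7 = -16 + 112 = 96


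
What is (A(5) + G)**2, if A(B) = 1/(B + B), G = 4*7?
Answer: 78961/100 ≈ 789.61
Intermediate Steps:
G = 28
A(B) = 1/(2*B)
(A(5) + G)**2 = ((1/2)/5 + 28)**2 = ((1/2)*(1/5) + 28)**2 = (1/10 + 28)**2 = (281/10)**2 = 78961/100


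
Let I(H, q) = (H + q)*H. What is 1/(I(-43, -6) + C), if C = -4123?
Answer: -1/2016 ≈ -0.00049603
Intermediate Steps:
I(H, q) = H*(H + q)
1/(I(-43, -6) + C) = 1/(-43*(-43 - 6) - 4123) = 1/(-43*(-49) - 4123) = 1/(2107 - 4123) = 1/(-2016) = -1/2016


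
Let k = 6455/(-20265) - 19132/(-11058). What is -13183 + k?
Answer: -98462233904/7469679 ≈ -13182.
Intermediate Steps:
k = 10544353/7469679 (k = 6455*(-1/20265) - 19132*(-1/11058) = -1291/4053 + 9566/5529 = 10544353/7469679 ≈ 1.4116)
-13183 + k = -13183 + 10544353/7469679 = -98462233904/7469679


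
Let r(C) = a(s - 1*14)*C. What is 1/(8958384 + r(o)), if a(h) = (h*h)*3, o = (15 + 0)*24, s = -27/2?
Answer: 1/9775134 ≈ 1.0230e-7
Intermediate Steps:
s = -27/2 (s = -27*½ = -27/2 ≈ -13.500)
o = 360 (o = 15*24 = 360)
a(h) = 3*h² (a(h) = h²*3 = 3*h²)
r(C) = 9075*C/4 (r(C) = (3*(-27/2 - 1*14)²)*C = (3*(-27/2 - 14)²)*C = (3*(-55/2)²)*C = (3*(3025/4))*C = 9075*C/4)
1/(8958384 + r(o)) = 1/(8958384 + (9075/4)*360) = 1/(8958384 + 816750) = 1/9775134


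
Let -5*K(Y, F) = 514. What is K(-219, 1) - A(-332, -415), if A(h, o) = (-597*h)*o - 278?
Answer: 411274176/5 ≈ 8.2255e+7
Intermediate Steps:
K(Y, F) = -514/5 (K(Y, F) = -⅕*514 = -514/5)
A(h, o) = -278 - 597*h*o (A(h, o) = -597*h*o - 278 = -278 - 597*h*o)
K(-219, 1) - A(-332, -415) = -514/5 - (-278 - 597*(-332)*(-415)) = -514/5 - (-278 - 82254660) = -514/5 - 1*(-82254938) = -514/5 + 82254938 = 411274176/5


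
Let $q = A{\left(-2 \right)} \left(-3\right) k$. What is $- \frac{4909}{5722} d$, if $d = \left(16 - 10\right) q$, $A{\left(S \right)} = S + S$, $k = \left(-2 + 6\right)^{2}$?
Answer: $- \frac{2827584}{2861} \approx -988.32$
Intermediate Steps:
$k = 16$ ($k = 4^{2} = 16$)
$A{\left(S \right)} = 2 S$
$q = 192$ ($q = 2 \left(-2\right) \left(-3\right) 16 = \left(-4\right) \left(-3\right) 16 = 12 \cdot 16 = 192$)
$d = 1152$ ($d = \left(16 - 10\right) 192 = 6 \cdot 192 = 1152$)
$- \frac{4909}{5722} d = - \frac{4909}{5722} \cdot 1152 = \left(-4909\right) \frac{1}{5722} \cdot 1152 = \left(- \frac{4909}{5722}\right) 1152 = - \frac{2827584}{2861}$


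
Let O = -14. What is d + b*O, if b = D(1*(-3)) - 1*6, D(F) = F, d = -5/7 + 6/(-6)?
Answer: 870/7 ≈ 124.29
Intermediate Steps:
d = -12/7 (d = -5*⅐ + 6*(-⅙) = -5/7 - 1 = -12/7 ≈ -1.7143)
b = -9 (b = 1*(-3) - 1*6 = -3 - 6 = -9)
d + b*O = -12/7 - 9*(-14) = -12/7 + 126 = 870/7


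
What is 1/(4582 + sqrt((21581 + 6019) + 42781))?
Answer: 4582/20924343 - sqrt(70381)/20924343 ≈ 0.00020630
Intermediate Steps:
1/(4582 + sqrt((21581 + 6019) + 42781)) = 1/(4582 + sqrt(27600 + 42781)) = 1/(4582 + sqrt(70381))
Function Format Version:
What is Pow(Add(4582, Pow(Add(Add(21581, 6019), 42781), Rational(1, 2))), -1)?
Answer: Add(Rational(4582, 20924343), Mul(Rational(-1, 20924343), Pow(70381, Rational(1, 2)))) ≈ 0.00020630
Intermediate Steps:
Pow(Add(4582, Pow(Add(Add(21581, 6019), 42781), Rational(1, 2))), -1) = Pow(Add(4582, Pow(Add(27600, 42781), Rational(1, 2))), -1) = Pow(Add(4582, Pow(70381, Rational(1, 2))), -1)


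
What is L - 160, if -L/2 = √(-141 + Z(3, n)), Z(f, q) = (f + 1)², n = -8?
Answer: -160 - 10*I*√5 ≈ -160.0 - 22.361*I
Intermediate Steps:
Z(f, q) = (1 + f)²
L = -10*I*√5 (L = -2*√(-141 + (1 + 3)²) = -2*√(-141 + 4²) = -2*√(-141 + 16) = -10*I*√5 ≈ -22.361*I)
L - 160 = -10*I*√5 - 160 = -160 - 10*I*√5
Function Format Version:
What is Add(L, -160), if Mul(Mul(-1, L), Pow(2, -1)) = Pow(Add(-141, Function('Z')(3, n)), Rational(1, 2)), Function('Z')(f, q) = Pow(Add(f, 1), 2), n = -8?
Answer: Add(-160, Mul(-10, I, Pow(5, Rational(1, 2)))) ≈ Add(-160.00, Mul(-22.361, I))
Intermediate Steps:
Function('Z')(f, q) = Pow(Add(1, f), 2)
L = Mul(-10, I, Pow(5, Rational(1, 2))) (L = Mul(-2, Pow(Add(-141, Pow(Add(1, 3), 2)), Rational(1, 2))) = Mul(-2, Pow(Add(-141, Pow(4, 2)), Rational(1, 2))) = Mul(-2, Pow(Add(-141, 16), Rational(1, 2))) = Mul(-2, Pow(-125, Rational(1, 2))) = Mul(-2, Mul(5, I, Pow(5, Rational(1, 2)))) = Mul(-10, I, Pow(5, Rational(1, 2))) ≈ Mul(-22.361, I))
Add(L, -160) = Add(Mul(-10, I, Pow(5, Rational(1, 2))), -160) = Add(-160, Mul(-10, I, Pow(5, Rational(1, 2))))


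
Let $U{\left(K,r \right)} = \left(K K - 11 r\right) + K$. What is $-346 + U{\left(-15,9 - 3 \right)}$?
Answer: $-202$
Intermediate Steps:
$U{\left(K,r \right)} = K + K^{2} - 11 r$ ($U{\left(K,r \right)} = \left(K^{2} - 11 r\right) + K = K + K^{2} - 11 r$)
$-346 + U{\left(-15,9 - 3 \right)} = -346 - \left(15 - 225 + 11 \left(9 - 3\right)\right) = -346 - -144 = -346 + 144 = -202$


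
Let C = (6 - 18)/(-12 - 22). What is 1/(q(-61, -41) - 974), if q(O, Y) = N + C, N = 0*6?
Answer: -17/16552 ≈ -0.0010271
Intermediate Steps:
N = 0
C = 6/17 (C = -12/(-34) = -12*(-1/34) = 6/17 ≈ 0.35294)
q(O, Y) = 6/17 (q(O, Y) = 0 + 6/17 = 6/17)
1/(q(-61, -41) - 974) = 1/(6/17 - 974) = 1/(-16552/17) = -17/16552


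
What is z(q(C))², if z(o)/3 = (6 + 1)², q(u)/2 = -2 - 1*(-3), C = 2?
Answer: 21609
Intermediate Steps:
q(u) = 2 (q(u) = 2*(-2 - 1*(-3)) = 2*(-2 + 3) = 2*1 = 2)
z(o) = 147 (z(o) = 3*(6 + 1)² = 3*7² = 3*49 = 147)
z(q(C))² = 147² = 21609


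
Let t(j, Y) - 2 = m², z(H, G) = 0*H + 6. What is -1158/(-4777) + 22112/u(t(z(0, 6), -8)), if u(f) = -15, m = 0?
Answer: -105611654/71655 ≈ -1473.9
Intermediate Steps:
z(H, G) = 6 (z(H, G) = 0 + 6 = 6)
t(j, Y) = 2 (t(j, Y) = 2 + 0² = 2 + 0 = 2)
-1158/(-4777) + 22112/u(t(z(0, 6), -8)) = -1158/(-4777) + 22112/(-15) = -1158*(-1/4777) + 22112*(-1/15) = 1158/4777 - 22112/15 = -105611654/71655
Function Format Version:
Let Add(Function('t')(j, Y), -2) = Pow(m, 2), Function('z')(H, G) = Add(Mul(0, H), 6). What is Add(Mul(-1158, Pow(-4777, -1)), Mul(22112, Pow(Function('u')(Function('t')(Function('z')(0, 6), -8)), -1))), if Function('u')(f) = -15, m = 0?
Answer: Rational(-105611654, 71655) ≈ -1473.9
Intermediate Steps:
Function('z')(H, G) = 6 (Function('z')(H, G) = Add(0, 6) = 6)
Function('t')(j, Y) = 2 (Function('t')(j, Y) = Add(2, Pow(0, 2)) = Add(2, 0) = 2)
Add(Mul(-1158, Pow(-4777, -1)), Mul(22112, Pow(Function('u')(Function('t')(Function('z')(0, 6), -8)), -1))) = Add(Mul(-1158, Pow(-4777, -1)), Mul(22112, Pow(-15, -1))) = Add(Mul(-1158, Rational(-1, 4777)), Mul(22112, Rational(-1, 15))) = Add(Rational(1158, 4777), Rational(-22112, 15)) = Rational(-105611654, 71655)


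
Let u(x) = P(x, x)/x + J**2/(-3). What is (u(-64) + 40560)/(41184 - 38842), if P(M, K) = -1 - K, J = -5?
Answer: 7785731/449664 ≈ 17.315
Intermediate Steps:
u(x) = -25/3 + (-1 - x)/x (u(x) = (-1 - x)/x + (-5)**2/(-3) = (-1 - x)/x + 25*(-1/3) = (-1 - x)/x - 25/3 = -25/3 + (-1 - x)/x)
(u(-64) + 40560)/(41184 - 38842) = ((-28/3 - 1/(-64)) + 40560)/(41184 - 38842) = ((-28/3 - 1*(-1/64)) + 40560)/2342 = ((-28/3 + 1/64) + 40560)*(1/2342) = (-1789/192 + 40560)*(1/2342) = (7785731/192)*(1/2342) = 7785731/449664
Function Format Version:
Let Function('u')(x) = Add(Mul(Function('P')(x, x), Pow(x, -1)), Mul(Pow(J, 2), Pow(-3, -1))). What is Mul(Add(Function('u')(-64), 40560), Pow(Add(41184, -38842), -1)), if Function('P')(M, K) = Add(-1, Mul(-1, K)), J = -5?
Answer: Rational(7785731, 449664) ≈ 17.315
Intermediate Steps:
Function('u')(x) = Add(Rational(-25, 3), Mul(Pow(x, -1), Add(-1, Mul(-1, x)))) (Function('u')(x) = Add(Mul(Add(-1, Mul(-1, x)), Pow(x, -1)), Mul(Pow(-5, 2), Pow(-3, -1))) = Add(Mul(Pow(x, -1), Add(-1, Mul(-1, x))), Mul(25, Rational(-1, 3))) = Add(Mul(Pow(x, -1), Add(-1, Mul(-1, x))), Rational(-25, 3)) = Add(Rational(-25, 3), Mul(Pow(x, -1), Add(-1, Mul(-1, x)))))
Mul(Add(Function('u')(-64), 40560), Pow(Add(41184, -38842), -1)) = Mul(Add(Add(Rational(-28, 3), Mul(-1, Pow(-64, -1))), 40560), Pow(Add(41184, -38842), -1)) = Mul(Add(Add(Rational(-28, 3), Mul(-1, Rational(-1, 64))), 40560), Pow(2342, -1)) = Mul(Add(Add(Rational(-28, 3), Rational(1, 64)), 40560), Rational(1, 2342)) = Mul(Add(Rational(-1789, 192), 40560), Rational(1, 2342)) = Mul(Rational(7785731, 192), Rational(1, 2342)) = Rational(7785731, 449664)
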